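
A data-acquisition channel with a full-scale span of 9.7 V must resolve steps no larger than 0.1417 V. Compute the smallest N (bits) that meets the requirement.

7 bits

Number of steps required ≥ 9.7 V / 0.1417 V = 68.45.
Need 2^N ≥ 68.45; 2^6 = 64, 2^7 = 128.
Minimum N = 7.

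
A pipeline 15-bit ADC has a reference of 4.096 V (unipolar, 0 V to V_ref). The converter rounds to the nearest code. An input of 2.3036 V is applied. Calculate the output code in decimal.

code 18429

Full-scale span = 4.096 V; LSB = 4.096/2^15 = 125.00 µV.
Input sits at 18428.800 steps above V_low.
round(18428.800) = 18429.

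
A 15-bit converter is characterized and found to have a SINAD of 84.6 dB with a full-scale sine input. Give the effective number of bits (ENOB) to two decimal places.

ENOB = (SINAD − 1.76) / 6.02 = (84.6 − 1.76)/6.02 = 13.761.

13.76 bits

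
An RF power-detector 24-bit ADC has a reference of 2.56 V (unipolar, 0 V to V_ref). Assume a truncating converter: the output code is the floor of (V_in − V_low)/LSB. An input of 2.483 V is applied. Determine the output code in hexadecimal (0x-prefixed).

Full-scale span = 2.56 V; LSB = 2.56/2^24 = 0.15 µV.
(V_in − V_low)/LSB = (2.483 − 0) / 1.52588e-07 = 16272588.800.
So the output code is 16272588.
In hexadecimal (0x-prefixed): 0xF84CCC.

code 0xF84CCC (decimal 16272588)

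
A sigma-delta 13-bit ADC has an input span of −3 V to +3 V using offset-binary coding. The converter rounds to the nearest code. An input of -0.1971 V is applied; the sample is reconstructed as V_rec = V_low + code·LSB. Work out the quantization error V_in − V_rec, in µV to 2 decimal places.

-78.52 µV

LSB = 6/2^13 = 0.732 mV.
(V_in − V_low)/LSB = (-0.1971 − (−3))/0.000732422 = 3826.8928 → code 3827 (round).
Reconstructed: -0.19702148 V.
Difference: -7.85156e-05 V → -78.52 µV.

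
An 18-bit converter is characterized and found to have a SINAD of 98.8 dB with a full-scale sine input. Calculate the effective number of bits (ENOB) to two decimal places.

ENOB = (SINAD − 1.76) / 6.02 = (98.8 − 1.76)/6.02 = 16.120.

16.12 bits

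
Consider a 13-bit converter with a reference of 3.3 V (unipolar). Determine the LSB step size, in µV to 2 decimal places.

Full-scale span = 3.3 V.
LSB = 3.3 / 2^13 = 3.3 / 8192 = 0.000402832 V = 402.83 µV.

402.83 µV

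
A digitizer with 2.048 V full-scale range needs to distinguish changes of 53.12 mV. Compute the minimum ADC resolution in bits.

Number of steps required ≥ 2.048 V / 53.12 mV = 38.55.
Need 2^N ≥ 38.55; 2^5 = 32, 2^6 = 64.
Minimum N = 6.

6 bits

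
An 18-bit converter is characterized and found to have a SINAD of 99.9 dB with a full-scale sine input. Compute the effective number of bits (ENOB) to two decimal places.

16.30 bits

ENOB = (SINAD − 1.76) / 6.02 = (99.9 − 1.76)/6.02 = 16.302.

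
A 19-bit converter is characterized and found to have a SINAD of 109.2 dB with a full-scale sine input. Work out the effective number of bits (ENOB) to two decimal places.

17.85 bits

ENOB = (SINAD − 1.76) / 6.02 = (109.2 − 1.76)/6.02 = 17.847.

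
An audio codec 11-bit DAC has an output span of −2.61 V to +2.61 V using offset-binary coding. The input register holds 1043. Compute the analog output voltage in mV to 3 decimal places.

LSB = 5.22 V / 2^11 = 2.549 mV.
V_out = (−2.61) + 1043 × 0.00254883 V = 0.0484277 V.
= 48.428 mV.

48.428 mV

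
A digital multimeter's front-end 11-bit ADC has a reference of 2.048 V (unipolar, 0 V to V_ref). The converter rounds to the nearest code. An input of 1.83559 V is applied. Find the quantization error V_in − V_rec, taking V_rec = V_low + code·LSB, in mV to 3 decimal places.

-0.410 mV

LSB = 2.048/2^11 = 1.000 mV.
(V_in − V_low)/LSB = (1.83559 − 0)/0.001 = 1835.5900 → code 1836 (round).
Code 1836 maps back to 0 + 1836×0.001 V = 1.836 V.
V_in − V_rec = -0.00041 V = -0.410 mV.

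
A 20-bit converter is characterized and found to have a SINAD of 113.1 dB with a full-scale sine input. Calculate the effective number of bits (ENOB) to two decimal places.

18.50 bits

ENOB = (SINAD − 1.76) / 6.02 = (113.1 − 1.76)/6.02 = 18.495.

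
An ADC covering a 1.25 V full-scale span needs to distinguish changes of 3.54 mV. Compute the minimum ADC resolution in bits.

Number of steps required ≥ 1.25 V / 3.54 mV = 353.11.
Need 2^N ≥ 353.11; 2^8 = 256, 2^9 = 512.
Minimum N = 9.

9 bits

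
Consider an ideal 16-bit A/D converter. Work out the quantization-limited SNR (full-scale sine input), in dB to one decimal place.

98.1 dB

SNR ≈ 6.02·N + 1.76 dB = 6.02·16 + 1.76 = 98.08 dB.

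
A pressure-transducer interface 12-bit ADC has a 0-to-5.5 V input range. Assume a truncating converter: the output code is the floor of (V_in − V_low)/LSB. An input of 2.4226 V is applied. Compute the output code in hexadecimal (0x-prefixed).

code 0x70C (decimal 1804)

Full-scale span = 5.5 V; LSB = 5.5/2^12 = 1.343 mV.
Input sits at 1804.176 steps above V_low.
So the output code is 1804.
In hexadecimal (0x-prefixed): 0x70C.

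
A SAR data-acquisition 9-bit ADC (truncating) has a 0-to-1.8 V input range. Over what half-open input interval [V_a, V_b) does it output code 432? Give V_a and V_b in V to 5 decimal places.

LSB = 1.8/2^9 = 3.516 mV.
V_a = V_low + 432·LSB = 1.51875 V; V_b = V_low + 433·LSB = 1.52227 V.

[1.51875 V, 1.52227 V)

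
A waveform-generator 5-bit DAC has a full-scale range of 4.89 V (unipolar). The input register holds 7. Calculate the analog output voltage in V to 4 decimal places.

LSB = 4.89 V / 2^5 = 152.812 mV.
V_out = 0 + 7 × 0.152812 V = 1.06969 V.

1.0697 V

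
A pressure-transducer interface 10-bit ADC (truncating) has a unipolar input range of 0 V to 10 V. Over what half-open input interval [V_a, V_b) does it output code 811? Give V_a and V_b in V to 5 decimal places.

[7.91992 V, 7.92969 V)

LSB = 10/2^10 = 9.766 mV.
V_a = V_low + 811·LSB = 7.91992 V; V_b = V_low + 812·LSB = 7.92969 V.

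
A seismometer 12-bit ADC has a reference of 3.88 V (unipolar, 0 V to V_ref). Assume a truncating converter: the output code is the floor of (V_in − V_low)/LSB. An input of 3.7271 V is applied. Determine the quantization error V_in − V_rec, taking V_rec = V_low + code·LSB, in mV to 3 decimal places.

0.557 mV

LSB = 3.88/2^12 = 0.947 mV.
(3.7271 − 0)/0.000947266 = 3934.5880; ⌊·⌋ gives code 3934.
V_rec = 0 + 3934·0.000947266 = 3.726543 V.
V_in − V_rec = 0.000557031 V = 0.557 mV.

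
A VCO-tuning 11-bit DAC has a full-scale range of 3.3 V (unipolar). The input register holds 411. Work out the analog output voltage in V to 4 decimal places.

0.6623 V

LSB = 3.3 V / 2^11 = 1.611 mV.
V_out = 0 + 411 × 0.00161133 V = 0.662256 V.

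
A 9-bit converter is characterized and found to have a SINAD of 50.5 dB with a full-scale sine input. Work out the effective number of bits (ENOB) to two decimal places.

8.10 bits

ENOB = (SINAD − 1.76) / 6.02 = (50.5 − 1.76)/6.02 = 8.096.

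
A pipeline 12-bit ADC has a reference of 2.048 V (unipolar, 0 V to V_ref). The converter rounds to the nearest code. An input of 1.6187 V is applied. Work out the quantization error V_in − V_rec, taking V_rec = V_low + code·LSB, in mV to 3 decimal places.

0.200 mV

LSB = 2.048/2^12 = 0.500 mV.
Scaled input = 3237.4000 LSBs, so code = 3237.
V_rec = 0 + 3237·0.0005 = 1.6185 V.
Difference: 0.0002 V → 0.200 mV.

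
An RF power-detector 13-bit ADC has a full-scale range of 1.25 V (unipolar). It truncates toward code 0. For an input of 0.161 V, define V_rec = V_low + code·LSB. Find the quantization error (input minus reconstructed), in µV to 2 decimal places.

Step size: 1.25 V ÷ 2^13 = 152.59 µV.
Scaled input = 1055.1296 LSBs, so code = 1055.
Code 1055 maps back to 0 + 1055×0.000152588 V = 0.16098022 V.
Error = 0.161 − 0.16098022 = 1.97754e-05 V = 19.78 µV.

19.78 µV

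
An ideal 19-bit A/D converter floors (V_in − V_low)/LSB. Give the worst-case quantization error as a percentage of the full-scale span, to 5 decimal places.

0.00019 %

Truncating → worst-case error = 1 LSB = V_FS/2^19, so 100/524288 = 0.000190735 % of full scale.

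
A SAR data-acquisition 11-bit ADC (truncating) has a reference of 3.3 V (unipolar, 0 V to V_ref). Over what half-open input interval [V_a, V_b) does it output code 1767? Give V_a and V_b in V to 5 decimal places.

[2.84722 V, 2.84883 V)

LSB = 3.3/2^11 = 1.611 mV.
V_a = V_low + 1767·LSB = 2.84722 V; V_b = V_low + 1768·LSB = 2.84883 V.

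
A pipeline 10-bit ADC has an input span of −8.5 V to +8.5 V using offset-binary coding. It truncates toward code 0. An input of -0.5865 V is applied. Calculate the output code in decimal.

code 476

LSB = 17 V / 1024 = 16.602 mV.
Input sits at 476.672 steps above V_low.
So the output code is 476.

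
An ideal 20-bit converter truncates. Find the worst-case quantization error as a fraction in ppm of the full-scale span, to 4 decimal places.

Truncating → worst-case error = 1 LSB = V_FS/2^20, so 1e+06/1048576 = 0.953674 ppm of full scale.

0.9537 ppm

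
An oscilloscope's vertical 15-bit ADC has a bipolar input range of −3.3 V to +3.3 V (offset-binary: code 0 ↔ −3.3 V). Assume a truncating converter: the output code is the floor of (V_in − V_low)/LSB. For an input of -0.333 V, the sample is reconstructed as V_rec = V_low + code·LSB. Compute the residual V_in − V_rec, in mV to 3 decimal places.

One LSB is 6.6 V / 32768 = 201.42 µV.
Scaled input = 14730.7055 LSBs, so code = 14730.
Reconstructed: -0.33314209 V.
V_in − V_rec = 0.00014209 V = 0.142 mV.

0.142 mV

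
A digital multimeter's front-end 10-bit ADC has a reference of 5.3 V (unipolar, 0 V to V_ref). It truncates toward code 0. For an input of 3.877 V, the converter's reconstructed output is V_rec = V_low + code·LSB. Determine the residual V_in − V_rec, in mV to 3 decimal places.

LSB = 5.3/2^10 = 5.176 mV.
(V_in − V_low)/LSB = (3.877 − 0)/0.00517578 = 749.0657 → code 749 (floor).
V_rec = 0 + 749·0.00517578 = 3.8766602 V.
Error = 3.877 − 3.8766602 = 0.000339844 V = 0.340 mV.

0.340 mV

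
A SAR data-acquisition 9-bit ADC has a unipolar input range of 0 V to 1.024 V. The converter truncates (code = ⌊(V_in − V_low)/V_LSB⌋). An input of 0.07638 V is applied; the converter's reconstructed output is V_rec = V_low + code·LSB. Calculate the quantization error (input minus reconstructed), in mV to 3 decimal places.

One LSB is 1.024 V / 512 = 2.000 mV.
Scaled input = 38.1900 LSBs, so code = 38.
Reconstructed: 0.076 V.
V_in − V_rec = 0.00038 V = 0.380 mV.

0.380 mV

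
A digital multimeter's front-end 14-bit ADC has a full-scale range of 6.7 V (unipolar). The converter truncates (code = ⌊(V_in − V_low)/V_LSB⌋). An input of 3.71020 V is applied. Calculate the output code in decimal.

code 9072

Full-scale span = 6.7 V; LSB = 6.7/2^14 = 408.94 µV.
Input sits at 9072.823 steps above V_low.
⌊·⌋(9072.823) = 9072.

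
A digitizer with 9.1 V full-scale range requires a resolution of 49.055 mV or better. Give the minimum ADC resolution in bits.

8 bits

Number of steps required ≥ 9.1 V / 49.055 mV = 185.51.
Need 2^N ≥ 185.51; 2^7 = 128, 2^8 = 256.
Minimum N = 8.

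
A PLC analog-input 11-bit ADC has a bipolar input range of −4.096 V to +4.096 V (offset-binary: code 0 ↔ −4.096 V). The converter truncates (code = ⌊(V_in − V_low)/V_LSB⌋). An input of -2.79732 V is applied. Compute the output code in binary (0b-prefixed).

With 2048 levels over 8.192 V, one step is 4.000 mV.
(-2.79732 − (−4.096)) / 0.004 = 324.670 LSBs.
So the output code is 324.
In binary (0b-prefixed): 0b101000100.

code 0b101000100 (decimal 324)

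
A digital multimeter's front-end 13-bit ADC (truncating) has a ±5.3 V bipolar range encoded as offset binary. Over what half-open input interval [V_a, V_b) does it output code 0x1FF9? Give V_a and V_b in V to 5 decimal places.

LSB = 10.6/2^13 = 1.294 mV.
Code 0x1FF9 = 8185 decimal.
V_a = V_low + 8185·LSB = 5.29094 V; V_b = V_low + 8186·LSB = 5.29224 V.

[5.29094 V, 5.29224 V)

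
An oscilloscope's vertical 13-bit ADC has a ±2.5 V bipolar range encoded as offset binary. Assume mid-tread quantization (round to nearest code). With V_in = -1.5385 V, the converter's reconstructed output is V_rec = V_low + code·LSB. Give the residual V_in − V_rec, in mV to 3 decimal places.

LSB = 5/2^13 = 0.610 mV.
(V_in − V_low)/LSB = (-1.5385 − (−2.5))/0.000610352 = 1575.3216 → code 1575 (round).
V_rec = (−2.5) + 1575·0.000610352 = -1.5386963 V.
Error = -1.5385 − (−1.5386963) = 0.000196289 V = 0.196 mV.

0.196 mV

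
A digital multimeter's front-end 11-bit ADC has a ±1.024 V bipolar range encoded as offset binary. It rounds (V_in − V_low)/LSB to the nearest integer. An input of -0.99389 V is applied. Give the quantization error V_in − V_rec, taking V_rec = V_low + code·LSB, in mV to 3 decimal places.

Step size: 2.048 V ÷ 2^11 = 1.000 mV.
(V_in − V_low)/LSB = (-0.99389 − (−1.024))/0.001 = 30.1100 → code 30 (round).
Code 30 maps back to (−1.024) + 30×0.001 V = -0.994 V.
Difference: 0.00011 V → 0.110 mV.

0.110 mV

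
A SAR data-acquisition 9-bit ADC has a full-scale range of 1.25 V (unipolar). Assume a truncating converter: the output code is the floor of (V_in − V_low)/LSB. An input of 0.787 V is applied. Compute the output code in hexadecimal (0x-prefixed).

With 512 levels over 1.25 V, one step is 2.441 mV.
(V_in − V_low)/LSB = (0.787 − 0) / 0.00244141 = 322.355.
⌊·⌋(322.355) = 322.
In hexadecimal (0x-prefixed): 0x142.

code 0x142 (decimal 322)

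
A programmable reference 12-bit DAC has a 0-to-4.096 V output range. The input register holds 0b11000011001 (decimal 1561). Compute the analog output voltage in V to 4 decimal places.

1.5610 V

LSB = 4.096 V / 2^12 = 1.000 mV.
Code 0b11000011001 = 1561 decimal.
V_out = 0 + 1561 × 0.001 V = 1.561 V.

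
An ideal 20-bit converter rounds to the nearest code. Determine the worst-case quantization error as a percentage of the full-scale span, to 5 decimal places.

0.00005 %

Rounding → worst-case error = ½ LSB = V_FS/2^21, so 100/2097152 = 4.76837e-05 % of full scale.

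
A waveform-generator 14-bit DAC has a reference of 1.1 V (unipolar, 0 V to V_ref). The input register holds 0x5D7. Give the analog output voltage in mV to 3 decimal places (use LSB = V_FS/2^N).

LSB = 1.1 V / 2^14 = 67.14 µV.
Code 0x5D7 = 1495 decimal.
V_out = 0 + 1495 × 6.71387e-05 V = 0.100372 V.
= 100.372 mV.

100.372 mV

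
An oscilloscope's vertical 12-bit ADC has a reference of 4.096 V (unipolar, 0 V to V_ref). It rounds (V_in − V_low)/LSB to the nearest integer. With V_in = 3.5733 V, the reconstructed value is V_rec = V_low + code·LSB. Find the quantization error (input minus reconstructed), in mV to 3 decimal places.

0.300 mV

Step size: 4.096 V ÷ 2^12 = 1.000 mV.
(V_in − V_low)/LSB = (3.5733 − 0)/0.001 = 3573.3000 → code 3573 (round).
Reconstructed: 3.573 V.
Error = 3.5733 − 3.573 = 0.0003 V = 0.300 mV.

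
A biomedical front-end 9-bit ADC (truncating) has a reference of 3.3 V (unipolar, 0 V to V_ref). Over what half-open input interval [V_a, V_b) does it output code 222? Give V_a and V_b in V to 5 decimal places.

[1.43086 V, 1.43730 V)

LSB = 3.3/2^9 = 6.445 mV.
V_a = V_low + 222·LSB = 1.43086 V; V_b = V_low + 223·LSB = 1.4373 V.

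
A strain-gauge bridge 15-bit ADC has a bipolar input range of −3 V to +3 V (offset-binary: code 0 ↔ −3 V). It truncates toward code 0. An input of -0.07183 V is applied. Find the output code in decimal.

code 15991

With 32768 levels over 6 V, one step is 183.11 µV.
Input sits at 15991.712 steps above V_low.
Floor → code 15991.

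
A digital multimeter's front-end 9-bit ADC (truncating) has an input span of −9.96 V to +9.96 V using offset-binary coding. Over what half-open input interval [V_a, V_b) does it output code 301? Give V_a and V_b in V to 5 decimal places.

[1.75078 V, 1.78969 V)

LSB = 19.92/2^9 = 38.906 mV.
V_a = V_low + 301·LSB = 1.75078 V; V_b = V_low + 302·LSB = 1.78969 V.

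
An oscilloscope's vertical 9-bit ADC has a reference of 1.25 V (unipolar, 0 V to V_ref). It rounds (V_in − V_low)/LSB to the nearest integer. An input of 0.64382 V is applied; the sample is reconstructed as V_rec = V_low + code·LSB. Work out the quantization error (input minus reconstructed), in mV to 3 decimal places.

-0.711 mV

Step size: 1.25 V ÷ 2^9 = 2.441 mV.
(0.64382 − 0)/0.00244141 = 263.7087; round gives code 264.
Reconstructed: 0.64453125 V.
Difference: -0.00071125 V → -0.711 mV.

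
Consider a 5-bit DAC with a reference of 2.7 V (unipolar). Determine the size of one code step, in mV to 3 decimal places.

Full-scale span = 2.7 V.
LSB = 2.7 / 2^5 = 2.7 / 32 = 0.084375 V = 84.375 mV.

84.375 mV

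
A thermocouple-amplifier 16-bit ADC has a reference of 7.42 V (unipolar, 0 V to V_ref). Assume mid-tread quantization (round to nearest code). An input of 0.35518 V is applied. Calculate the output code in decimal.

code 3137

With 65536 levels over 7.42 V, one step is 113.22 µV.
(0.35518 − 0) / 0.00011322 = 3137.072 LSBs.
Round → code 3137.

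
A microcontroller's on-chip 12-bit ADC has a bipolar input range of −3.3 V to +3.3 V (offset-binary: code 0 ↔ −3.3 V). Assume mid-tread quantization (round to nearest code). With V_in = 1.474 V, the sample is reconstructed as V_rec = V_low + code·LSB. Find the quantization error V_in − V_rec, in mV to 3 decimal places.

Step size: 6.6 V ÷ 2^12 = 1.611 mV.
Scaled input = 2962.7733 LSBs, so code = 2963.
Code 2963 maps back to (−3.3) + 2963×0.00161133 V = 1.4743652 V.
Error = 1.474 − 1.4743652 = -0.000365234 V = -0.365 mV.

-0.365 mV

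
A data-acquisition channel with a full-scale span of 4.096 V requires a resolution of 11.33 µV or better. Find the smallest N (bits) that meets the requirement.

19 bits

Number of steps required ≥ 4.096 V / 11.33 µV = 361518.09.
Need 2^N ≥ 361518.09; 2^18 = 262144, 2^19 = 524288.
Minimum N = 19.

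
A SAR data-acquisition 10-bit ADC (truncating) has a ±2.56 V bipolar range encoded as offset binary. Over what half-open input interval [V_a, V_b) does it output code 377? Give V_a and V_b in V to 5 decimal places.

LSB = 5.12/2^10 = 5.000 mV.
V_a = V_low + 377·LSB = -0.675 V; V_b = V_low + 378·LSB = -0.67 V.

[-0.67500 V, -0.67000 V)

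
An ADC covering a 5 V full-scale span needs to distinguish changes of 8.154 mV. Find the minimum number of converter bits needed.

Number of steps required ≥ 5 V / 8.154 mV = 613.20.
Need 2^N ≥ 613.20; 2^9 = 512, 2^10 = 1024.
Minimum N = 10.

10 bits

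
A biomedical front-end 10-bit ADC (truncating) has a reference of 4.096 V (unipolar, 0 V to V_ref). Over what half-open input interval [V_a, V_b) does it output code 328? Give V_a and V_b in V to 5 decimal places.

[1.31200 V, 1.31600 V)

LSB = 4.096/2^10 = 4.000 mV.
V_a = V_low + 328·LSB = 1.312 V; V_b = V_low + 329·LSB = 1.316 V.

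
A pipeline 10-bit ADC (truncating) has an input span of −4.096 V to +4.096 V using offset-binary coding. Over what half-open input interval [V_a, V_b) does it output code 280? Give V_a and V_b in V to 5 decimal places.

[-1.85600 V, -1.84800 V)

LSB = 8.192/2^10 = 8.000 mV.
V_a = V_low + 280·LSB = -1.856 V; V_b = V_low + 281·LSB = -1.848 V.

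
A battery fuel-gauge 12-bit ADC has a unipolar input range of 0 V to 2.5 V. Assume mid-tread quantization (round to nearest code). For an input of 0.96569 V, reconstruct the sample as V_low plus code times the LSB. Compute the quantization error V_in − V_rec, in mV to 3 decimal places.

One LSB is 2.5 V / 4096 = 0.610 mV.
Scaled input = 1582.1865 LSBs, so code = 1582.
Code 1582 maps back to 0 + 1582×0.000610352 V = 0.96557617 V.
Difference: 0.000113828 V → 0.114 mV.

0.114 mV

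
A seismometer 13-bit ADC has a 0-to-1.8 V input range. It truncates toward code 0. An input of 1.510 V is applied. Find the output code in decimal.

code 6872

LSB = 1.8 V / 8192 = 219.73 µV.
(1.510 − 0) / 0.000219727 = 6872.178 LSBs.
⌊·⌋(6872.178) = 6872.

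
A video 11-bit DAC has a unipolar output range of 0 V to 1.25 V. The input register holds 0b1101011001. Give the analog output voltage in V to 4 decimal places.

0.5231 V

LSB = 1.25 V / 2^11 = 0.610 mV.
Code 0b1101011001 = 857 decimal.
V_out = 0 + 857 × 0.000610352 V = 0.523071 V.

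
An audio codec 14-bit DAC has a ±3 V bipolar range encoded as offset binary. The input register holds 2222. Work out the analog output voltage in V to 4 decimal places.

LSB = 6 V / 2^14 = 366.21 µV.
V_out = (−3) + 2222 × 0.000366211 V = -2.18628 V.

-2.1863 V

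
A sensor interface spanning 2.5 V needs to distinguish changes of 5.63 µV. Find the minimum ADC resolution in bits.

Number of steps required ≥ 2.5 V / 5.63 µV = 444049.73.
Need 2^N ≥ 444049.73; 2^18 = 262144, 2^19 = 524288.
Minimum N = 19.

19 bits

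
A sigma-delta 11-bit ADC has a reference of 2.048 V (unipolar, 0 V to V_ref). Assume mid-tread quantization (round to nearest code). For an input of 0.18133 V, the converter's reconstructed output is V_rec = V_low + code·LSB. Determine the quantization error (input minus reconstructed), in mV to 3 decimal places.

One LSB is 2.048 V / 2048 = 1.000 mV.
(V_in − V_low)/LSB = (0.18133 − 0)/0.001 = 181.3300 → code 181 (round).
V_rec = 0 + 181·0.001 = 0.181 V.
Difference: 0.00033 V → 0.330 mV.

0.330 mV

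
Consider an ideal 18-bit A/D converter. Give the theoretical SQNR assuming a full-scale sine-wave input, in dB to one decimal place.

SNR ≈ 6.02·N + 1.76 dB = 6.02·18 + 1.76 = 110.12 dB.

110.1 dB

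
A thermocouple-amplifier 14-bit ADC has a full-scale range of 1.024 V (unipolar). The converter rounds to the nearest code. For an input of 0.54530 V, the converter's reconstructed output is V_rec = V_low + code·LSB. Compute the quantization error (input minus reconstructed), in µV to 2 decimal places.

-12.50 µV

Step size: 1.024 V ÷ 2^14 = 62.50 µV.
(V_in − V_low)/LSB = (0.54530 − 0)/6.25e-05 = 8724.8000 → code 8725 (round).
Reconstructed: 0.5453125 V.
Error = 0.54530 − 0.5453125 = -1.25e-05 V = -12.50 µV.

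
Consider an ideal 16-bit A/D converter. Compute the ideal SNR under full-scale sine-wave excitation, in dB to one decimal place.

98.1 dB

SNR ≈ 6.02·N + 1.76 dB = 6.02·16 + 1.76 = 98.08 dB.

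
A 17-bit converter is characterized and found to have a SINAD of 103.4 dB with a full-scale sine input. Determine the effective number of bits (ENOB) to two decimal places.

16.88 bits

ENOB = (SINAD − 1.76) / 6.02 = (103.4 − 1.76)/6.02 = 16.884.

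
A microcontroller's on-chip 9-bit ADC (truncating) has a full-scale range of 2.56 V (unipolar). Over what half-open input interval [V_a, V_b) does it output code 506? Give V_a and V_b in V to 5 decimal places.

[2.53000 V, 2.53500 V)

LSB = 2.56/2^9 = 5.000 mV.
V_a = V_low + 506·LSB = 2.53 V; V_b = V_low + 507·LSB = 2.535 V.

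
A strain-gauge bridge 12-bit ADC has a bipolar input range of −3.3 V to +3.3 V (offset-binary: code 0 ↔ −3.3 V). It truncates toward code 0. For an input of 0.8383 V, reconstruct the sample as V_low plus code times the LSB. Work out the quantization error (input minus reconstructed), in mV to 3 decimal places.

0.409 mV

Step size: 6.6 V ÷ 2^12 = 1.611 mV.
Scaled input = 2568.2541 LSBs, so code = 2568.
Code 2568 maps back to (−3.3) + 2568×0.00161133 V = 0.83789062 V.
Difference: 0.000409375 V → 0.409 mV.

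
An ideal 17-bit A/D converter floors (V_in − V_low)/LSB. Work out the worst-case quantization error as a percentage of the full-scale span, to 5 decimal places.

0.00076 %

Truncating → worst-case error = 1 LSB = V_FS/2^17, so 100/131072 = 0.000762939 % of full scale.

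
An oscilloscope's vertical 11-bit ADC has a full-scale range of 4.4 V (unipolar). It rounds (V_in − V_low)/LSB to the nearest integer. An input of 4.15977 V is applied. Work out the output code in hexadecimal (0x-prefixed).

code 0x790 (decimal 1936)

LSB = 4.4 V / 2048 = 2.148 mV.
(4.15977 − 0) / 0.00214844 = 1936.184 LSBs.
So the output code is 1936.
In hexadecimal (0x-prefixed): 0x790.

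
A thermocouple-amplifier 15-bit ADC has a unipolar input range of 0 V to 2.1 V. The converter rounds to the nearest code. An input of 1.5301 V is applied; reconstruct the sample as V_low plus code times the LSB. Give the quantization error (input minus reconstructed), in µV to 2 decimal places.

One LSB is 2.1 V / 32768 = 64.09 µV.
Scaled input = 23875.3890 LSBs, so code = 23875.
Code 23875 maps back to 0 + 23875×6.40869e-05 V = 1.5300751 V.
V_in − V_rec = 2.49268e-05 V = 24.93 µV.

24.93 µV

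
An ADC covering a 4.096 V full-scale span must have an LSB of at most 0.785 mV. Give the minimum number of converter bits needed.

Number of steps required ≥ 4.096 V / 0.785 mV = 5217.83.
Need 2^N ≥ 5217.83; 2^12 = 4096, 2^13 = 8192.
Minimum N = 13.

13 bits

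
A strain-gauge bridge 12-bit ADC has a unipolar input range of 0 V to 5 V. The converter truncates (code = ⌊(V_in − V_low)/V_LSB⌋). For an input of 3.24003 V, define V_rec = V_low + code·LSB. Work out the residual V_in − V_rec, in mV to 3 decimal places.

LSB = 5/2^12 = 1.221 mV.
(3.24003 − 0)/0.0012207 = 2654.2326; ⌊·⌋ gives code 2654.
Reconstructed: 3.2397461 V.
Difference: 0.000283906 V → 0.284 mV.

0.284 mV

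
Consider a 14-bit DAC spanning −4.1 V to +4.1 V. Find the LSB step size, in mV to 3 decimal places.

0.500 mV

Full-scale span = 8.2 V.
LSB = 8.2 / 2^14 = 8.2 / 16384 = 0.000500488 V = 0.500 mV.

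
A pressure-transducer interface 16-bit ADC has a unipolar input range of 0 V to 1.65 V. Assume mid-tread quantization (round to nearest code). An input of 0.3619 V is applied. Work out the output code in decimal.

With 65536 levels over 1.65 V, one step is 25.18 µV.
(V_in − V_low)/LSB = (0.3619 − 0) / 2.5177e-05 = 14374.229.
round(14374.229) = 14374.

code 14374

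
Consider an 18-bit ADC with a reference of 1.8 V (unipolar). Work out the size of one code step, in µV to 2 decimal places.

Full-scale span = 1.8 V.
LSB = 1.8 / 2^18 = 1.8 / 262144 = 6.86646e-06 V = 6.87 µV.

6.87 µV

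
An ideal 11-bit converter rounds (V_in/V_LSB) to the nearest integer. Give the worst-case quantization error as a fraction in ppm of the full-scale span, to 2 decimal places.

244.14 ppm

Rounding → worst-case error = ½ LSB = V_FS/2^12, so 1e+06/4096 = 244.141 ppm of full scale.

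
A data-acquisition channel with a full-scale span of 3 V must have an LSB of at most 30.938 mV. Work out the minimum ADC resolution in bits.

Number of steps required ≥ 3 V / 30.938 mV = 96.97.
Need 2^N ≥ 96.97; 2^6 = 64, 2^7 = 128.
Minimum N = 7.

7 bits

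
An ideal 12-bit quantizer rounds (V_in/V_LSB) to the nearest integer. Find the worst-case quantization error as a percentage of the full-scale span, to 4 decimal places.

0.0122 %

Rounding → worst-case error = ½ LSB = V_FS/2^13, so 100/8192 = 0.012207 % of full scale.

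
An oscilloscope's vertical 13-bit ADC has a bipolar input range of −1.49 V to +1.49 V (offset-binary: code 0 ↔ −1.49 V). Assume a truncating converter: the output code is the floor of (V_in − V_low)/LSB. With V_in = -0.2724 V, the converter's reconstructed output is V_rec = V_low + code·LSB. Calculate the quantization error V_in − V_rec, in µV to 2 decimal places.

LSB = 2.98/2^13 = 363.77 µV.
(V_in − V_low)/LSB = (-0.2724 − (−1.49))/0.00036377 = 3347.1742 → code 3347 (floor).
Code 3347 maps back to (−1.49) + 3347×0.00036377 V = -0.27246338 V.
V_in − V_rec = 6.33789e-05 V = 63.38 µV.

63.38 µV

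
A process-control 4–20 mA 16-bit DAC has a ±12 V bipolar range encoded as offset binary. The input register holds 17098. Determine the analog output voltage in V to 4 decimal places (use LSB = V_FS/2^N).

-5.7385 V

LSB = 24 V / 2^16 = 366.21 µV.
V_out = (−12) + 17098 × 0.000366211 V = -5.73853 V.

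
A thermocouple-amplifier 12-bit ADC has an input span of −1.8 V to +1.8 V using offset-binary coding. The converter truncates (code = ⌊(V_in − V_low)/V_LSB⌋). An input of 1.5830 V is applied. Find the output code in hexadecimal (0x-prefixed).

LSB = 3.6 V / 4096 = 0.879 mV.
Input sits at 3849.102 steps above V_low.
So the output code is 3849.
In hexadecimal (0x-prefixed): 0xF09.

code 0xF09 (decimal 3849)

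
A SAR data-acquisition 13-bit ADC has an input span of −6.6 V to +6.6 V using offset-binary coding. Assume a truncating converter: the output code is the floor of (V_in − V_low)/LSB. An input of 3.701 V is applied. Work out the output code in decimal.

With 8192 levels over 13.2 V, one step is 1.611 mV.
(3.701 − (−6.6)) / 0.00161133 = 6392.863 LSBs.
So the output code is 6392.

code 6392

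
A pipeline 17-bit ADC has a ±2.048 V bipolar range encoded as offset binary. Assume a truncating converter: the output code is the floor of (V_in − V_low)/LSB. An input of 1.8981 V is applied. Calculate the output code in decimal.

With 131072 levels over 4.096 V, one step is 31.25 µV.
(1.8981 − (−2.048)) / 3.125e-05 = 126275.200 LSBs.
Floor → code 126275.

code 126275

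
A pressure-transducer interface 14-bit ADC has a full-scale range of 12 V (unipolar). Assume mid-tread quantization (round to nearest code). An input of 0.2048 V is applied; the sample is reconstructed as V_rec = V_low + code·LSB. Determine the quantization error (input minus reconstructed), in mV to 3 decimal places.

Step size: 12 V ÷ 2^14 = 0.732 mV.
Scaled input = 279.6203 LSBs, so code = 280.
Reconstructed: 0.20507812 V.
Difference: -0.000278125 V → -0.278 mV.

-0.278 mV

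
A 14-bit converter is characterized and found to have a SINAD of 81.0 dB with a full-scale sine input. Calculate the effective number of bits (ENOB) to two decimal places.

13.16 bits

ENOB = (SINAD − 1.76) / 6.02 = (81.0 − 1.76)/6.02 = 13.163.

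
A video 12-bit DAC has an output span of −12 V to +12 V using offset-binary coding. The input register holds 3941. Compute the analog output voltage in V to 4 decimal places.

11.0918 V

LSB = 24 V / 2^12 = 5.859 mV.
V_out = (−12) + 3941 × 0.00585938 V = 11.0918 V.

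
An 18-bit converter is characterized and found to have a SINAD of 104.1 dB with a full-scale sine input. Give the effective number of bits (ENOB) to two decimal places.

17.00 bits

ENOB = (SINAD − 1.76) / 6.02 = (104.1 − 1.76)/6.02 = 17.000.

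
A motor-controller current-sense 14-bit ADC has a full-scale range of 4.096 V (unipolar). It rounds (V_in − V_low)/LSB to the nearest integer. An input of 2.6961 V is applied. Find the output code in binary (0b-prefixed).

With 16384 levels over 4.096 V, one step is 250.00 µV.
(2.6961 − 0) / 0.00025 = 10784.400 LSBs.
round(10784.400) = 10784.
In binary (0b-prefixed): 0b10101000100000.

code 0b10101000100000 (decimal 10784)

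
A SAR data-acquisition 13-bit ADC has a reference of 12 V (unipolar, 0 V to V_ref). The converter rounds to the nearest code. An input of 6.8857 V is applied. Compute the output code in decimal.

LSB = 12 V / 8192 = 1.465 mV.
(V_in − V_low)/LSB = (6.8857 − 0) / 0.00146484 = 4700.638.
Round → code 4701.

code 4701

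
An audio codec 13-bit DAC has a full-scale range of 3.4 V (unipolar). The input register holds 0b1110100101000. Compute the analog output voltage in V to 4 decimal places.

LSB = 3.4 V / 2^13 = 415.04 µV.
Code 0b1110100101000 = 7464 decimal.
V_out = 0 + 7464 × 0.000415039 V = 3.09785 V.

3.0979 V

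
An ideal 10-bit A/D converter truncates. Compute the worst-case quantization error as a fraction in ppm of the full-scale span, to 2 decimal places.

Truncating → worst-case error = 1 LSB = V_FS/2^10, so 1e+06/1024 = 976.562 ppm of full scale.

976.56 ppm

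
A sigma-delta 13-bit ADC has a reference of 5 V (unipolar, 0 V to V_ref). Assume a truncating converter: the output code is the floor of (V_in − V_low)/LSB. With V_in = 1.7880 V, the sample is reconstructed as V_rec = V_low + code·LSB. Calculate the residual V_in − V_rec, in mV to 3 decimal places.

LSB = 5/2^13 = 0.610 mV.
Scaled input = 2929.4592 LSBs, so code = 2929.
Reconstructed: 1.7877197 V.
V_in − V_rec = 0.000280273 V = 0.280 mV.

0.280 mV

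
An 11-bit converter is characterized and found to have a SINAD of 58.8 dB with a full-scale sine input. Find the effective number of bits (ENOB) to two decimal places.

9.48 bits

ENOB = (SINAD − 1.76) / 6.02 = (58.8 − 1.76)/6.02 = 9.475.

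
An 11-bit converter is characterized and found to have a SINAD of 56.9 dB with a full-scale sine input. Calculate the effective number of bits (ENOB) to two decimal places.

ENOB = (SINAD − 1.76) / 6.02 = (56.9 − 1.76)/6.02 = 9.159.

9.16 bits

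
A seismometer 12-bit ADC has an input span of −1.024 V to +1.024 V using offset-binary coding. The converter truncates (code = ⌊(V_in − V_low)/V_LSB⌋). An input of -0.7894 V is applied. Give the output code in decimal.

With 4096 levels over 2.048 V, one step is 0.500 mV.
(-0.7894 − (−1.024)) / 0.0005 = 469.200 LSBs.
Floor → code 469.

code 469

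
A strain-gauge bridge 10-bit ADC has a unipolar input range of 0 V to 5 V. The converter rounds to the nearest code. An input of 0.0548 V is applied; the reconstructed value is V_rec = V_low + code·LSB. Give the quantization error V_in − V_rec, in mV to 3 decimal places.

1.089 mV

LSB = 5/2^10 = 4.883 mV.
(0.0548 − 0)/0.00488281 = 11.2230; round gives code 11.
Code 11 maps back to 0 + 11×0.00488281 V = 0.053710938 V.
V_in − V_rec = 0.00108906 V = 1.089 mV.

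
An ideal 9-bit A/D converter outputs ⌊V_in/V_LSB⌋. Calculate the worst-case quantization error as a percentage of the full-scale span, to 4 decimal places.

Truncating → worst-case error = 1 LSB = V_FS/2^9, so 100/512 = 0.195312 % of full scale.

0.1953 %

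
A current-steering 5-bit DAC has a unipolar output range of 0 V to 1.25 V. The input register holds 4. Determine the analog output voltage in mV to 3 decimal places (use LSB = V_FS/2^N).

LSB = 1.25 V / 2^5 = 39.062 mV.
V_out = 0 + 4 × 0.0390625 V = 0.15625 V.
= 156.250 mV.

156.250 mV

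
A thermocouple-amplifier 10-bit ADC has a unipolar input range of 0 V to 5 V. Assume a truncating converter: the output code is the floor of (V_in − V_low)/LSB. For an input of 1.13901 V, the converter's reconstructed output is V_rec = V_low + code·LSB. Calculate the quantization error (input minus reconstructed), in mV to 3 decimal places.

1.315 mV

LSB = 5/2^10 = 4.883 mV.
(V_in − V_low)/LSB = (1.13901 − 0)/0.00488281 = 233.2692 → code 233 (floor).
V_rec = 0 + 233·0.00488281 = 1.1376953 V.
Error = 1.13901 − 1.1376953 = 0.00131469 V = 1.315 mV.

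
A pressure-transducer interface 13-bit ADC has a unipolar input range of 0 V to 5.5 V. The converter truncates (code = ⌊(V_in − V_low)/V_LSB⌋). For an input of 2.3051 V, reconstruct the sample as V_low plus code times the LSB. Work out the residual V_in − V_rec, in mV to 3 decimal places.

LSB = 5.5/2^13 = 0.671 mV.
(2.3051 − 0)/0.000671387 = 3433.3417; ⌊·⌋ gives code 3433.
Reconstructed: 2.3048706 V.
Error = 2.3051 − 2.3048706 = 0.000229395 V = 0.229 mV.

0.229 mV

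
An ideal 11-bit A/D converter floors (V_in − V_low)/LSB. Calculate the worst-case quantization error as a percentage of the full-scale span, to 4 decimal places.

0.0488 %

Truncating → worst-case error = 1 LSB = V_FS/2^11, so 100/2048 = 0.0488281 % of full scale.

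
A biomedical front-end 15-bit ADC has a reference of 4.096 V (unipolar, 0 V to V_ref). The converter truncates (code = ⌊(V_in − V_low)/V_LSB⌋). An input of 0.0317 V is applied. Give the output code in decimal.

code 253

With 32768 levels over 4.096 V, one step is 125.00 µV.
(0.0317 − 0) / 0.000125 = 253.600 LSBs.
So the output code is 253.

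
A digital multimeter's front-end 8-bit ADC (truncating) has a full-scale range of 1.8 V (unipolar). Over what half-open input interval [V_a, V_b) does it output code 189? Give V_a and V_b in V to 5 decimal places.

[1.32891 V, 1.33594 V)

LSB = 1.8/2^8 = 7.031 mV.
V_a = V_low + 189·LSB = 1.32891 V; V_b = V_low + 190·LSB = 1.33594 V.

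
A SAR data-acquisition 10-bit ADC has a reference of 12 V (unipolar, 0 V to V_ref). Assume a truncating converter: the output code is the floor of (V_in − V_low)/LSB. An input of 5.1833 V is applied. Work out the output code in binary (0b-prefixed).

Full-scale span = 12 V; LSB = 12/2^10 = 11.719 mV.
(5.1833 − 0) / 0.0117188 = 442.308 LSBs.
⌊·⌋(442.308) = 442.
In binary (0b-prefixed): 0b110111010.

code 0b110111010 (decimal 442)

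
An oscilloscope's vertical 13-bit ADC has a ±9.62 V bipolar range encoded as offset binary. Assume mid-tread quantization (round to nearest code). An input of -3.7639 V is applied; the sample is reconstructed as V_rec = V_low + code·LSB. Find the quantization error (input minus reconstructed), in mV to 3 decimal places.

Step size: 19.24 V ÷ 2^13 = 2.349 mV.
Scaled input = 2493.4081 LSBs, so code = 2493.
V_rec = (−9.62) + 2493·0.00234863 = -3.7648584 V.
Difference: 0.000958398 V → 0.958 mV.

0.958 mV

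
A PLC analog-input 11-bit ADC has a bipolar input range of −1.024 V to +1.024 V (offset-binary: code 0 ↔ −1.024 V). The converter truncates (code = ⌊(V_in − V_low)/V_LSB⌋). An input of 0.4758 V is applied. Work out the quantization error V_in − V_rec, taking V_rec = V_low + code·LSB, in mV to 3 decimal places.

LSB = 2.048/2^11 = 1.000 mV.
(V_in − V_low)/LSB = (0.4758 − (−1.024))/0.001 = 1499.8000 → code 1499 (floor).
V_rec = (−1.024) + 1499·0.001 = 0.475 V.
Error = 0.4758 − 0.475 = 0.0008 V = 0.800 mV.

0.800 mV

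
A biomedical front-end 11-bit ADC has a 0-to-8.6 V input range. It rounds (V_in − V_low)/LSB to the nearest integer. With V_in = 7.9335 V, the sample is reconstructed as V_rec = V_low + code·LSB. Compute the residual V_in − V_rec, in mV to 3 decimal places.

1.176 mV

LSB = 8.6/2^11 = 4.199 mV.
Scaled input = 1889.2800 LSBs, so code = 1889.
Reconstructed: 7.9323242 V.
Error = 7.9335 − 7.9323242 = 0.00117578 V = 1.176 mV.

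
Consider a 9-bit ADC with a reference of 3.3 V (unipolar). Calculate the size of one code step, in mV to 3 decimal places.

6.445 mV

Full-scale span = 3.3 V.
LSB = 3.3 / 2^9 = 3.3 / 512 = 0.00644531 V = 6.445 mV.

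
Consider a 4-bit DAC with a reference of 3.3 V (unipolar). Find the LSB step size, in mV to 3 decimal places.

206.250 mV

Full-scale span = 3.3 V.
LSB = 3.3 / 2^4 = 3.3 / 16 = 0.20625 V = 206.250 mV.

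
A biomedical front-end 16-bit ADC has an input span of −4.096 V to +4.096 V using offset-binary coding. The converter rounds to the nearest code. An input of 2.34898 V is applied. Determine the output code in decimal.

code 51560

LSB = 8.192 V / 65536 = 125.00 µV.
Input sits at 51559.840 steps above V_low.
So the output code is 51560.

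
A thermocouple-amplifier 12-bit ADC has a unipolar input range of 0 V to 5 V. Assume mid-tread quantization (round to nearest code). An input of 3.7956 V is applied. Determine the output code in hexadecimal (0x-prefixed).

With 4096 levels over 5 V, one step is 1.221 mV.
(V_in − V_low)/LSB = (3.7956 − 0) / 0.0012207 = 3109.356.
round(3109.356) = 3109.
In hexadecimal (0x-prefixed): 0xC25.

code 0xC25 (decimal 3109)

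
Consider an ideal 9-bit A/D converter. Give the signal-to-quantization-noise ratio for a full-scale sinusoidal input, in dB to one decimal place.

SNR ≈ 6.02·N + 1.76 dB = 6.02·9 + 1.76 = 55.94 dB.

55.9 dB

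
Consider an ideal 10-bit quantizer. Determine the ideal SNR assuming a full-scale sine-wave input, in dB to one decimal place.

62.0 dB

SNR ≈ 6.02·N + 1.76 dB = 6.02·10 + 1.76 = 61.96 dB.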